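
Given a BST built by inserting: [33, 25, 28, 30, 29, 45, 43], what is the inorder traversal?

Tree insertion order: [33, 25, 28, 30, 29, 45, 43]
Tree (level-order array): [33, 25, 45, None, 28, 43, None, None, 30, None, None, 29]
Inorder traversal: [25, 28, 29, 30, 33, 43, 45]


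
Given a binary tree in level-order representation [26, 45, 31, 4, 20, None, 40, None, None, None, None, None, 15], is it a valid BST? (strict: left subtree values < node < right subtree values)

Level-order array: [26, 45, 31, 4, 20, None, 40, None, None, None, None, None, 15]
Validate using subtree bounds (lo, hi): at each node, require lo < value < hi,
then recurse left with hi=value and right with lo=value.
Preorder trace (stopping at first violation):
  at node 26 with bounds (-inf, +inf): OK
  at node 45 with bounds (-inf, 26): VIOLATION
Node 45 violates its bound: not (-inf < 45 < 26).
Result: Not a valid BST


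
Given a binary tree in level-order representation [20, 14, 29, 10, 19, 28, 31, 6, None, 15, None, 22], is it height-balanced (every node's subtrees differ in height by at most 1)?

Tree (level-order array): [20, 14, 29, 10, 19, 28, 31, 6, None, 15, None, 22]
Definition: a tree is height-balanced if, at every node, |h(left) - h(right)| <= 1 (empty subtree has height -1).
Bottom-up per-node check:
  node 6: h_left=-1, h_right=-1, diff=0 [OK], height=0
  node 10: h_left=0, h_right=-1, diff=1 [OK], height=1
  node 15: h_left=-1, h_right=-1, diff=0 [OK], height=0
  node 19: h_left=0, h_right=-1, diff=1 [OK], height=1
  node 14: h_left=1, h_right=1, diff=0 [OK], height=2
  node 22: h_left=-1, h_right=-1, diff=0 [OK], height=0
  node 28: h_left=0, h_right=-1, diff=1 [OK], height=1
  node 31: h_left=-1, h_right=-1, diff=0 [OK], height=0
  node 29: h_left=1, h_right=0, diff=1 [OK], height=2
  node 20: h_left=2, h_right=2, diff=0 [OK], height=3
All nodes satisfy the balance condition.
Result: Balanced


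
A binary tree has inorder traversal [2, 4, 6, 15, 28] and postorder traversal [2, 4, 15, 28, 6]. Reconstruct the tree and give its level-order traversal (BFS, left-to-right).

Inorder:   [2, 4, 6, 15, 28]
Postorder: [2, 4, 15, 28, 6]
Algorithm: postorder visits root last, so walk postorder right-to-left;
each value is the root of the current inorder slice — split it at that
value, recurse on the right subtree first, then the left.
Recursive splits:
  root=6; inorder splits into left=[2, 4], right=[15, 28]
  root=28; inorder splits into left=[15], right=[]
  root=15; inorder splits into left=[], right=[]
  root=4; inorder splits into left=[2], right=[]
  root=2; inorder splits into left=[], right=[]
Reconstructed level-order: [6, 4, 28, 2, 15]


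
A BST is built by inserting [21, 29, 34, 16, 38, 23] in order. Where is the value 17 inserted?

Starting tree (level order): [21, 16, 29, None, None, 23, 34, None, None, None, 38]
Insertion path: 21 -> 16
Result: insert 17 as right child of 16
Final tree (level order): [21, 16, 29, None, 17, 23, 34, None, None, None, None, None, 38]


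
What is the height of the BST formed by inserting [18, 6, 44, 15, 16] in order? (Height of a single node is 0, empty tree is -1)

Insertion order: [18, 6, 44, 15, 16]
Tree (level-order array): [18, 6, 44, None, 15, None, None, None, 16]
Compute height bottom-up (empty subtree = -1):
  height(16) = 1 + max(-1, -1) = 0
  height(15) = 1 + max(-1, 0) = 1
  height(6) = 1 + max(-1, 1) = 2
  height(44) = 1 + max(-1, -1) = 0
  height(18) = 1 + max(2, 0) = 3
Height = 3


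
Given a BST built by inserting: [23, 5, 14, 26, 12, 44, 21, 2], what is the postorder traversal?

Tree insertion order: [23, 5, 14, 26, 12, 44, 21, 2]
Tree (level-order array): [23, 5, 26, 2, 14, None, 44, None, None, 12, 21]
Postorder traversal: [2, 12, 21, 14, 5, 44, 26, 23]


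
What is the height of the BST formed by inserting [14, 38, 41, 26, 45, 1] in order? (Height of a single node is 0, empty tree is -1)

Insertion order: [14, 38, 41, 26, 45, 1]
Tree (level-order array): [14, 1, 38, None, None, 26, 41, None, None, None, 45]
Compute height bottom-up (empty subtree = -1):
  height(1) = 1 + max(-1, -1) = 0
  height(26) = 1 + max(-1, -1) = 0
  height(45) = 1 + max(-1, -1) = 0
  height(41) = 1 + max(-1, 0) = 1
  height(38) = 1 + max(0, 1) = 2
  height(14) = 1 + max(0, 2) = 3
Height = 3


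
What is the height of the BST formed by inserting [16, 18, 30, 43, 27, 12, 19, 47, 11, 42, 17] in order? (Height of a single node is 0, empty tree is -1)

Insertion order: [16, 18, 30, 43, 27, 12, 19, 47, 11, 42, 17]
Tree (level-order array): [16, 12, 18, 11, None, 17, 30, None, None, None, None, 27, 43, 19, None, 42, 47]
Compute height bottom-up (empty subtree = -1):
  height(11) = 1 + max(-1, -1) = 0
  height(12) = 1 + max(0, -1) = 1
  height(17) = 1 + max(-1, -1) = 0
  height(19) = 1 + max(-1, -1) = 0
  height(27) = 1 + max(0, -1) = 1
  height(42) = 1 + max(-1, -1) = 0
  height(47) = 1 + max(-1, -1) = 0
  height(43) = 1 + max(0, 0) = 1
  height(30) = 1 + max(1, 1) = 2
  height(18) = 1 + max(0, 2) = 3
  height(16) = 1 + max(1, 3) = 4
Height = 4


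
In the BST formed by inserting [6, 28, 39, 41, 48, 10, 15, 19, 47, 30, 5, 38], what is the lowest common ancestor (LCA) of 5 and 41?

Tree insertion order: [6, 28, 39, 41, 48, 10, 15, 19, 47, 30, 5, 38]
Tree (level-order array): [6, 5, 28, None, None, 10, 39, None, 15, 30, 41, None, 19, None, 38, None, 48, None, None, None, None, 47]
In a BST, the LCA of p=5, q=41 is the first node v on the
root-to-leaf path with p <= v <= q (go left if both < v, right if both > v).
Walk from root:
  at 6: 5 <= 6 <= 41, this is the LCA
LCA = 6


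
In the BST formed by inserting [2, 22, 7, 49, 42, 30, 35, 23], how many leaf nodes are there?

Tree built from: [2, 22, 7, 49, 42, 30, 35, 23]
Tree (level-order array): [2, None, 22, 7, 49, None, None, 42, None, 30, None, 23, 35]
Rule: A leaf has 0 children.
Per-node child counts:
  node 2: 1 child(ren)
  node 22: 2 child(ren)
  node 7: 0 child(ren)
  node 49: 1 child(ren)
  node 42: 1 child(ren)
  node 30: 2 child(ren)
  node 23: 0 child(ren)
  node 35: 0 child(ren)
Matching nodes: [7, 23, 35]
Count of leaf nodes: 3


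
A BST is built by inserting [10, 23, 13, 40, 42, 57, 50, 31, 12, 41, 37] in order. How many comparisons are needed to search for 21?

Search path for 21: 10 -> 23 -> 13
Found: False
Comparisons: 3


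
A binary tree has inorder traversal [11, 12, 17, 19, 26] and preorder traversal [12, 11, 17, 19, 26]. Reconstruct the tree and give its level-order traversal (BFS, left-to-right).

Inorder:  [11, 12, 17, 19, 26]
Preorder: [12, 11, 17, 19, 26]
Algorithm: preorder visits root first, so consume preorder in order;
for each root, split the current inorder slice at that value into
left-subtree inorder and right-subtree inorder, then recurse.
Recursive splits:
  root=12; inorder splits into left=[11], right=[17, 19, 26]
  root=11; inorder splits into left=[], right=[]
  root=17; inorder splits into left=[], right=[19, 26]
  root=19; inorder splits into left=[], right=[26]
  root=26; inorder splits into left=[], right=[]
Reconstructed level-order: [12, 11, 17, 19, 26]


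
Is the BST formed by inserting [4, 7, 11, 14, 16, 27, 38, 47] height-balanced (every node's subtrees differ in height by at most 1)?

Tree (level-order array): [4, None, 7, None, 11, None, 14, None, 16, None, 27, None, 38, None, 47]
Definition: a tree is height-balanced if, at every node, |h(left) - h(right)| <= 1 (empty subtree has height -1).
Bottom-up per-node check:
  node 47: h_left=-1, h_right=-1, diff=0 [OK], height=0
  node 38: h_left=-1, h_right=0, diff=1 [OK], height=1
  node 27: h_left=-1, h_right=1, diff=2 [FAIL (|-1-1|=2 > 1)], height=2
  node 16: h_left=-1, h_right=2, diff=3 [FAIL (|-1-2|=3 > 1)], height=3
  node 14: h_left=-1, h_right=3, diff=4 [FAIL (|-1-3|=4 > 1)], height=4
  node 11: h_left=-1, h_right=4, diff=5 [FAIL (|-1-4|=5 > 1)], height=5
  node 7: h_left=-1, h_right=5, diff=6 [FAIL (|-1-5|=6 > 1)], height=6
  node 4: h_left=-1, h_right=6, diff=7 [FAIL (|-1-6|=7 > 1)], height=7
Node 27 violates the condition: |-1 - 1| = 2 > 1.
Result: Not balanced


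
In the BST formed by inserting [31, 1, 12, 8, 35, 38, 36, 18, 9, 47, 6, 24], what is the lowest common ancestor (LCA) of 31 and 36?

Tree insertion order: [31, 1, 12, 8, 35, 38, 36, 18, 9, 47, 6, 24]
Tree (level-order array): [31, 1, 35, None, 12, None, 38, 8, 18, 36, 47, 6, 9, None, 24]
In a BST, the LCA of p=31, q=36 is the first node v on the
root-to-leaf path with p <= v <= q (go left if both < v, right if both > v).
Walk from root:
  at 31: 31 <= 31 <= 36, this is the LCA
LCA = 31


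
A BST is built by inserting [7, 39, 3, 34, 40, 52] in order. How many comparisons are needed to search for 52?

Search path for 52: 7 -> 39 -> 40 -> 52
Found: True
Comparisons: 4


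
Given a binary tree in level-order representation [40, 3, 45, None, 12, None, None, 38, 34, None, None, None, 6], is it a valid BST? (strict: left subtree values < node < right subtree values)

Level-order array: [40, 3, 45, None, 12, None, None, 38, 34, None, None, None, 6]
Validate using subtree bounds (lo, hi): at each node, require lo < value < hi,
then recurse left with hi=value and right with lo=value.
Preorder trace (stopping at first violation):
  at node 40 with bounds (-inf, +inf): OK
  at node 3 with bounds (-inf, 40): OK
  at node 12 with bounds (3, 40): OK
  at node 38 with bounds (3, 12): VIOLATION
Node 38 violates its bound: not (3 < 38 < 12).
Result: Not a valid BST


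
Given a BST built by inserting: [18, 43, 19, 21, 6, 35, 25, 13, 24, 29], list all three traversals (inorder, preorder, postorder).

Tree insertion order: [18, 43, 19, 21, 6, 35, 25, 13, 24, 29]
Tree (level-order array): [18, 6, 43, None, 13, 19, None, None, None, None, 21, None, 35, 25, None, 24, 29]
Inorder (L, root, R): [6, 13, 18, 19, 21, 24, 25, 29, 35, 43]
Preorder (root, L, R): [18, 6, 13, 43, 19, 21, 35, 25, 24, 29]
Postorder (L, R, root): [13, 6, 24, 29, 25, 35, 21, 19, 43, 18]


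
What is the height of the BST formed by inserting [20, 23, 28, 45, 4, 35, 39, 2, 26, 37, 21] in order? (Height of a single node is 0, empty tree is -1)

Insertion order: [20, 23, 28, 45, 4, 35, 39, 2, 26, 37, 21]
Tree (level-order array): [20, 4, 23, 2, None, 21, 28, None, None, None, None, 26, 45, None, None, 35, None, None, 39, 37]
Compute height bottom-up (empty subtree = -1):
  height(2) = 1 + max(-1, -1) = 0
  height(4) = 1 + max(0, -1) = 1
  height(21) = 1 + max(-1, -1) = 0
  height(26) = 1 + max(-1, -1) = 0
  height(37) = 1 + max(-1, -1) = 0
  height(39) = 1 + max(0, -1) = 1
  height(35) = 1 + max(-1, 1) = 2
  height(45) = 1 + max(2, -1) = 3
  height(28) = 1 + max(0, 3) = 4
  height(23) = 1 + max(0, 4) = 5
  height(20) = 1 + max(1, 5) = 6
Height = 6


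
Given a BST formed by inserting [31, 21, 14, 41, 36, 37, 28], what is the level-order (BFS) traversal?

Tree insertion order: [31, 21, 14, 41, 36, 37, 28]
Tree (level-order array): [31, 21, 41, 14, 28, 36, None, None, None, None, None, None, 37]
BFS from the root, enqueuing left then right child of each popped node:
  queue [31] -> pop 31, enqueue [21, 41], visited so far: [31]
  queue [21, 41] -> pop 21, enqueue [14, 28], visited so far: [31, 21]
  queue [41, 14, 28] -> pop 41, enqueue [36], visited so far: [31, 21, 41]
  queue [14, 28, 36] -> pop 14, enqueue [none], visited so far: [31, 21, 41, 14]
  queue [28, 36] -> pop 28, enqueue [none], visited so far: [31, 21, 41, 14, 28]
  queue [36] -> pop 36, enqueue [37], visited so far: [31, 21, 41, 14, 28, 36]
  queue [37] -> pop 37, enqueue [none], visited so far: [31, 21, 41, 14, 28, 36, 37]
Result: [31, 21, 41, 14, 28, 36, 37]


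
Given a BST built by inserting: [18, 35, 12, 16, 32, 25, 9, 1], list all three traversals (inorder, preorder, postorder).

Tree insertion order: [18, 35, 12, 16, 32, 25, 9, 1]
Tree (level-order array): [18, 12, 35, 9, 16, 32, None, 1, None, None, None, 25]
Inorder (L, root, R): [1, 9, 12, 16, 18, 25, 32, 35]
Preorder (root, L, R): [18, 12, 9, 1, 16, 35, 32, 25]
Postorder (L, R, root): [1, 9, 16, 12, 25, 32, 35, 18]


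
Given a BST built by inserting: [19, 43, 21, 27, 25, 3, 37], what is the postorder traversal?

Tree insertion order: [19, 43, 21, 27, 25, 3, 37]
Tree (level-order array): [19, 3, 43, None, None, 21, None, None, 27, 25, 37]
Postorder traversal: [3, 25, 37, 27, 21, 43, 19]


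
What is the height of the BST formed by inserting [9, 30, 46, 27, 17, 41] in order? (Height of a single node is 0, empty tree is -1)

Insertion order: [9, 30, 46, 27, 17, 41]
Tree (level-order array): [9, None, 30, 27, 46, 17, None, 41]
Compute height bottom-up (empty subtree = -1):
  height(17) = 1 + max(-1, -1) = 0
  height(27) = 1 + max(0, -1) = 1
  height(41) = 1 + max(-1, -1) = 0
  height(46) = 1 + max(0, -1) = 1
  height(30) = 1 + max(1, 1) = 2
  height(9) = 1 + max(-1, 2) = 3
Height = 3


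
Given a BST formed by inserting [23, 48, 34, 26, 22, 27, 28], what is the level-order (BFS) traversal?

Tree insertion order: [23, 48, 34, 26, 22, 27, 28]
Tree (level-order array): [23, 22, 48, None, None, 34, None, 26, None, None, 27, None, 28]
BFS from the root, enqueuing left then right child of each popped node:
  queue [23] -> pop 23, enqueue [22, 48], visited so far: [23]
  queue [22, 48] -> pop 22, enqueue [none], visited so far: [23, 22]
  queue [48] -> pop 48, enqueue [34], visited so far: [23, 22, 48]
  queue [34] -> pop 34, enqueue [26], visited so far: [23, 22, 48, 34]
  queue [26] -> pop 26, enqueue [27], visited so far: [23, 22, 48, 34, 26]
  queue [27] -> pop 27, enqueue [28], visited so far: [23, 22, 48, 34, 26, 27]
  queue [28] -> pop 28, enqueue [none], visited so far: [23, 22, 48, 34, 26, 27, 28]
Result: [23, 22, 48, 34, 26, 27, 28]


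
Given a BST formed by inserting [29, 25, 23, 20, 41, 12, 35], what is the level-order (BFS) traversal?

Tree insertion order: [29, 25, 23, 20, 41, 12, 35]
Tree (level-order array): [29, 25, 41, 23, None, 35, None, 20, None, None, None, 12]
BFS from the root, enqueuing left then right child of each popped node:
  queue [29] -> pop 29, enqueue [25, 41], visited so far: [29]
  queue [25, 41] -> pop 25, enqueue [23], visited so far: [29, 25]
  queue [41, 23] -> pop 41, enqueue [35], visited so far: [29, 25, 41]
  queue [23, 35] -> pop 23, enqueue [20], visited so far: [29, 25, 41, 23]
  queue [35, 20] -> pop 35, enqueue [none], visited so far: [29, 25, 41, 23, 35]
  queue [20] -> pop 20, enqueue [12], visited so far: [29, 25, 41, 23, 35, 20]
  queue [12] -> pop 12, enqueue [none], visited so far: [29, 25, 41, 23, 35, 20, 12]
Result: [29, 25, 41, 23, 35, 20, 12]


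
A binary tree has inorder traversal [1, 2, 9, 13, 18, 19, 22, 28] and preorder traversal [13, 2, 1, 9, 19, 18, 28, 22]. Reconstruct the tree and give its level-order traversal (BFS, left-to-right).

Inorder:  [1, 2, 9, 13, 18, 19, 22, 28]
Preorder: [13, 2, 1, 9, 19, 18, 28, 22]
Algorithm: preorder visits root first, so consume preorder in order;
for each root, split the current inorder slice at that value into
left-subtree inorder and right-subtree inorder, then recurse.
Recursive splits:
  root=13; inorder splits into left=[1, 2, 9], right=[18, 19, 22, 28]
  root=2; inorder splits into left=[1], right=[9]
  root=1; inorder splits into left=[], right=[]
  root=9; inorder splits into left=[], right=[]
  root=19; inorder splits into left=[18], right=[22, 28]
  root=18; inorder splits into left=[], right=[]
  root=28; inorder splits into left=[22], right=[]
  root=22; inorder splits into left=[], right=[]
Reconstructed level-order: [13, 2, 19, 1, 9, 18, 28, 22]


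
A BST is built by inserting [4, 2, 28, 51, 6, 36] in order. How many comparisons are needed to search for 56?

Search path for 56: 4 -> 28 -> 51
Found: False
Comparisons: 3


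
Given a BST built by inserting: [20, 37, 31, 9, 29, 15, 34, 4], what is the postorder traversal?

Tree insertion order: [20, 37, 31, 9, 29, 15, 34, 4]
Tree (level-order array): [20, 9, 37, 4, 15, 31, None, None, None, None, None, 29, 34]
Postorder traversal: [4, 15, 9, 29, 34, 31, 37, 20]


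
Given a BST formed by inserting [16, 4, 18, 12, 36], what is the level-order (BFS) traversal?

Tree insertion order: [16, 4, 18, 12, 36]
Tree (level-order array): [16, 4, 18, None, 12, None, 36]
BFS from the root, enqueuing left then right child of each popped node:
  queue [16] -> pop 16, enqueue [4, 18], visited so far: [16]
  queue [4, 18] -> pop 4, enqueue [12], visited so far: [16, 4]
  queue [18, 12] -> pop 18, enqueue [36], visited so far: [16, 4, 18]
  queue [12, 36] -> pop 12, enqueue [none], visited so far: [16, 4, 18, 12]
  queue [36] -> pop 36, enqueue [none], visited so far: [16, 4, 18, 12, 36]
Result: [16, 4, 18, 12, 36]


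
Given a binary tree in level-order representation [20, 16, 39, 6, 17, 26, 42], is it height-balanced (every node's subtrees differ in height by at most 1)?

Tree (level-order array): [20, 16, 39, 6, 17, 26, 42]
Definition: a tree is height-balanced if, at every node, |h(left) - h(right)| <= 1 (empty subtree has height -1).
Bottom-up per-node check:
  node 6: h_left=-1, h_right=-1, diff=0 [OK], height=0
  node 17: h_left=-1, h_right=-1, diff=0 [OK], height=0
  node 16: h_left=0, h_right=0, diff=0 [OK], height=1
  node 26: h_left=-1, h_right=-1, diff=0 [OK], height=0
  node 42: h_left=-1, h_right=-1, diff=0 [OK], height=0
  node 39: h_left=0, h_right=0, diff=0 [OK], height=1
  node 20: h_left=1, h_right=1, diff=0 [OK], height=2
All nodes satisfy the balance condition.
Result: Balanced


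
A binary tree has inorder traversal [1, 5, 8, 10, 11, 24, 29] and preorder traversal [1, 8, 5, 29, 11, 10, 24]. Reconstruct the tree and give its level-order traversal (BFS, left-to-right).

Inorder:  [1, 5, 8, 10, 11, 24, 29]
Preorder: [1, 8, 5, 29, 11, 10, 24]
Algorithm: preorder visits root first, so consume preorder in order;
for each root, split the current inorder slice at that value into
left-subtree inorder and right-subtree inorder, then recurse.
Recursive splits:
  root=1; inorder splits into left=[], right=[5, 8, 10, 11, 24, 29]
  root=8; inorder splits into left=[5], right=[10, 11, 24, 29]
  root=5; inorder splits into left=[], right=[]
  root=29; inorder splits into left=[10, 11, 24], right=[]
  root=11; inorder splits into left=[10], right=[24]
  root=10; inorder splits into left=[], right=[]
  root=24; inorder splits into left=[], right=[]
Reconstructed level-order: [1, 8, 5, 29, 11, 10, 24]


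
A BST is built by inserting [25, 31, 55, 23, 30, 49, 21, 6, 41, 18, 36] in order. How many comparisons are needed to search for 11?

Search path for 11: 25 -> 23 -> 21 -> 6 -> 18
Found: False
Comparisons: 5


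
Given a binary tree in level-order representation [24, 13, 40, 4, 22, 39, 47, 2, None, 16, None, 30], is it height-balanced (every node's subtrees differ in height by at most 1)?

Tree (level-order array): [24, 13, 40, 4, 22, 39, 47, 2, None, 16, None, 30]
Definition: a tree is height-balanced if, at every node, |h(left) - h(right)| <= 1 (empty subtree has height -1).
Bottom-up per-node check:
  node 2: h_left=-1, h_right=-1, diff=0 [OK], height=0
  node 4: h_left=0, h_right=-1, diff=1 [OK], height=1
  node 16: h_left=-1, h_right=-1, diff=0 [OK], height=0
  node 22: h_left=0, h_right=-1, diff=1 [OK], height=1
  node 13: h_left=1, h_right=1, diff=0 [OK], height=2
  node 30: h_left=-1, h_right=-1, diff=0 [OK], height=0
  node 39: h_left=0, h_right=-1, diff=1 [OK], height=1
  node 47: h_left=-1, h_right=-1, diff=0 [OK], height=0
  node 40: h_left=1, h_right=0, diff=1 [OK], height=2
  node 24: h_left=2, h_right=2, diff=0 [OK], height=3
All nodes satisfy the balance condition.
Result: Balanced


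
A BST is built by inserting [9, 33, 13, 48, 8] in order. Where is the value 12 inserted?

Starting tree (level order): [9, 8, 33, None, None, 13, 48]
Insertion path: 9 -> 33 -> 13
Result: insert 12 as left child of 13
Final tree (level order): [9, 8, 33, None, None, 13, 48, 12]


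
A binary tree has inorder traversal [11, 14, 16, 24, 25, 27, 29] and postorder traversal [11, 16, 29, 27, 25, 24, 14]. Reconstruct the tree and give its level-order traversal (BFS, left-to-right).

Inorder:   [11, 14, 16, 24, 25, 27, 29]
Postorder: [11, 16, 29, 27, 25, 24, 14]
Algorithm: postorder visits root last, so walk postorder right-to-left;
each value is the root of the current inorder slice — split it at that
value, recurse on the right subtree first, then the left.
Recursive splits:
  root=14; inorder splits into left=[11], right=[16, 24, 25, 27, 29]
  root=24; inorder splits into left=[16], right=[25, 27, 29]
  root=25; inorder splits into left=[], right=[27, 29]
  root=27; inorder splits into left=[], right=[29]
  root=29; inorder splits into left=[], right=[]
  root=16; inorder splits into left=[], right=[]
  root=11; inorder splits into left=[], right=[]
Reconstructed level-order: [14, 11, 24, 16, 25, 27, 29]


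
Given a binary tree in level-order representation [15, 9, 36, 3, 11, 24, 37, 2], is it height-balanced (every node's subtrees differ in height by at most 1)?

Tree (level-order array): [15, 9, 36, 3, 11, 24, 37, 2]
Definition: a tree is height-balanced if, at every node, |h(left) - h(right)| <= 1 (empty subtree has height -1).
Bottom-up per-node check:
  node 2: h_left=-1, h_right=-1, diff=0 [OK], height=0
  node 3: h_left=0, h_right=-1, diff=1 [OK], height=1
  node 11: h_left=-1, h_right=-1, diff=0 [OK], height=0
  node 9: h_left=1, h_right=0, diff=1 [OK], height=2
  node 24: h_left=-1, h_right=-1, diff=0 [OK], height=0
  node 37: h_left=-1, h_right=-1, diff=0 [OK], height=0
  node 36: h_left=0, h_right=0, diff=0 [OK], height=1
  node 15: h_left=2, h_right=1, diff=1 [OK], height=3
All nodes satisfy the balance condition.
Result: Balanced


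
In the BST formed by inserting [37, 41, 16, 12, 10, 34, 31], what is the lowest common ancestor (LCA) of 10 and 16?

Tree insertion order: [37, 41, 16, 12, 10, 34, 31]
Tree (level-order array): [37, 16, 41, 12, 34, None, None, 10, None, 31]
In a BST, the LCA of p=10, q=16 is the first node v on the
root-to-leaf path with p <= v <= q (go left if both < v, right if both > v).
Walk from root:
  at 37: both 10 and 16 < 37, go left
  at 16: 10 <= 16 <= 16, this is the LCA
LCA = 16


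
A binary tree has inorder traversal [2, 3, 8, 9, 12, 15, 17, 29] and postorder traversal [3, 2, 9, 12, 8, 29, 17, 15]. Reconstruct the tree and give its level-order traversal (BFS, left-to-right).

Inorder:   [2, 3, 8, 9, 12, 15, 17, 29]
Postorder: [3, 2, 9, 12, 8, 29, 17, 15]
Algorithm: postorder visits root last, so walk postorder right-to-left;
each value is the root of the current inorder slice — split it at that
value, recurse on the right subtree first, then the left.
Recursive splits:
  root=15; inorder splits into left=[2, 3, 8, 9, 12], right=[17, 29]
  root=17; inorder splits into left=[], right=[29]
  root=29; inorder splits into left=[], right=[]
  root=8; inorder splits into left=[2, 3], right=[9, 12]
  root=12; inorder splits into left=[9], right=[]
  root=9; inorder splits into left=[], right=[]
  root=2; inorder splits into left=[], right=[3]
  root=3; inorder splits into left=[], right=[]
Reconstructed level-order: [15, 8, 17, 2, 12, 29, 3, 9]


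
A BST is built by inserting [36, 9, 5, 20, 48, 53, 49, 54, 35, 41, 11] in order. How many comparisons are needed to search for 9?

Search path for 9: 36 -> 9
Found: True
Comparisons: 2


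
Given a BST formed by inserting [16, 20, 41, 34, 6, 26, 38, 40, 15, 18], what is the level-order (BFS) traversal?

Tree insertion order: [16, 20, 41, 34, 6, 26, 38, 40, 15, 18]
Tree (level-order array): [16, 6, 20, None, 15, 18, 41, None, None, None, None, 34, None, 26, 38, None, None, None, 40]
BFS from the root, enqueuing left then right child of each popped node:
  queue [16] -> pop 16, enqueue [6, 20], visited so far: [16]
  queue [6, 20] -> pop 6, enqueue [15], visited so far: [16, 6]
  queue [20, 15] -> pop 20, enqueue [18, 41], visited so far: [16, 6, 20]
  queue [15, 18, 41] -> pop 15, enqueue [none], visited so far: [16, 6, 20, 15]
  queue [18, 41] -> pop 18, enqueue [none], visited so far: [16, 6, 20, 15, 18]
  queue [41] -> pop 41, enqueue [34], visited so far: [16, 6, 20, 15, 18, 41]
  queue [34] -> pop 34, enqueue [26, 38], visited so far: [16, 6, 20, 15, 18, 41, 34]
  queue [26, 38] -> pop 26, enqueue [none], visited so far: [16, 6, 20, 15, 18, 41, 34, 26]
  queue [38] -> pop 38, enqueue [40], visited so far: [16, 6, 20, 15, 18, 41, 34, 26, 38]
  queue [40] -> pop 40, enqueue [none], visited so far: [16, 6, 20, 15, 18, 41, 34, 26, 38, 40]
Result: [16, 6, 20, 15, 18, 41, 34, 26, 38, 40]


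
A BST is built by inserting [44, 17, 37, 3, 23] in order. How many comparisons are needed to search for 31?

Search path for 31: 44 -> 17 -> 37 -> 23
Found: False
Comparisons: 4


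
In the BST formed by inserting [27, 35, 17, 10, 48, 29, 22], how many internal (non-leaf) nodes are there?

Tree built from: [27, 35, 17, 10, 48, 29, 22]
Tree (level-order array): [27, 17, 35, 10, 22, 29, 48]
Rule: An internal node has at least one child.
Per-node child counts:
  node 27: 2 child(ren)
  node 17: 2 child(ren)
  node 10: 0 child(ren)
  node 22: 0 child(ren)
  node 35: 2 child(ren)
  node 29: 0 child(ren)
  node 48: 0 child(ren)
Matching nodes: [27, 17, 35]
Count of internal (non-leaf) nodes: 3


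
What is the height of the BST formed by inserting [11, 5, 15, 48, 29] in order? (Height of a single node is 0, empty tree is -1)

Insertion order: [11, 5, 15, 48, 29]
Tree (level-order array): [11, 5, 15, None, None, None, 48, 29]
Compute height bottom-up (empty subtree = -1):
  height(5) = 1 + max(-1, -1) = 0
  height(29) = 1 + max(-1, -1) = 0
  height(48) = 1 + max(0, -1) = 1
  height(15) = 1 + max(-1, 1) = 2
  height(11) = 1 + max(0, 2) = 3
Height = 3


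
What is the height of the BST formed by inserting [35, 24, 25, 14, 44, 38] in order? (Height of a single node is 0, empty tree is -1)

Insertion order: [35, 24, 25, 14, 44, 38]
Tree (level-order array): [35, 24, 44, 14, 25, 38]
Compute height bottom-up (empty subtree = -1):
  height(14) = 1 + max(-1, -1) = 0
  height(25) = 1 + max(-1, -1) = 0
  height(24) = 1 + max(0, 0) = 1
  height(38) = 1 + max(-1, -1) = 0
  height(44) = 1 + max(0, -1) = 1
  height(35) = 1 + max(1, 1) = 2
Height = 2


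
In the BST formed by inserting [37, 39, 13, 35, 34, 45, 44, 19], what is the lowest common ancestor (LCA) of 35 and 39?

Tree insertion order: [37, 39, 13, 35, 34, 45, 44, 19]
Tree (level-order array): [37, 13, 39, None, 35, None, 45, 34, None, 44, None, 19]
In a BST, the LCA of p=35, q=39 is the first node v on the
root-to-leaf path with p <= v <= q (go left if both < v, right if both > v).
Walk from root:
  at 37: 35 <= 37 <= 39, this is the LCA
LCA = 37


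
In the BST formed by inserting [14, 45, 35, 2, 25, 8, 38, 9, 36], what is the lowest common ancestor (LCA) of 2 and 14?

Tree insertion order: [14, 45, 35, 2, 25, 8, 38, 9, 36]
Tree (level-order array): [14, 2, 45, None, 8, 35, None, None, 9, 25, 38, None, None, None, None, 36]
In a BST, the LCA of p=2, q=14 is the first node v on the
root-to-leaf path with p <= v <= q (go left if both < v, right if both > v).
Walk from root:
  at 14: 2 <= 14 <= 14, this is the LCA
LCA = 14


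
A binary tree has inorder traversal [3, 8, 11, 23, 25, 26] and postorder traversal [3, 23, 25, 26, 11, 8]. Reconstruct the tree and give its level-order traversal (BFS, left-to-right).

Inorder:   [3, 8, 11, 23, 25, 26]
Postorder: [3, 23, 25, 26, 11, 8]
Algorithm: postorder visits root last, so walk postorder right-to-left;
each value is the root of the current inorder slice — split it at that
value, recurse on the right subtree first, then the left.
Recursive splits:
  root=8; inorder splits into left=[3], right=[11, 23, 25, 26]
  root=11; inorder splits into left=[], right=[23, 25, 26]
  root=26; inorder splits into left=[23, 25], right=[]
  root=25; inorder splits into left=[23], right=[]
  root=23; inorder splits into left=[], right=[]
  root=3; inorder splits into left=[], right=[]
Reconstructed level-order: [8, 3, 11, 26, 25, 23]


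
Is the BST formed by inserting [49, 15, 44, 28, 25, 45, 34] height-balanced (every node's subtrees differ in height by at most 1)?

Tree (level-order array): [49, 15, None, None, 44, 28, 45, 25, 34]
Definition: a tree is height-balanced if, at every node, |h(left) - h(right)| <= 1 (empty subtree has height -1).
Bottom-up per-node check:
  node 25: h_left=-1, h_right=-1, diff=0 [OK], height=0
  node 34: h_left=-1, h_right=-1, diff=0 [OK], height=0
  node 28: h_left=0, h_right=0, diff=0 [OK], height=1
  node 45: h_left=-1, h_right=-1, diff=0 [OK], height=0
  node 44: h_left=1, h_right=0, diff=1 [OK], height=2
  node 15: h_left=-1, h_right=2, diff=3 [FAIL (|-1-2|=3 > 1)], height=3
  node 49: h_left=3, h_right=-1, diff=4 [FAIL (|3--1|=4 > 1)], height=4
Node 15 violates the condition: |-1 - 2| = 3 > 1.
Result: Not balanced


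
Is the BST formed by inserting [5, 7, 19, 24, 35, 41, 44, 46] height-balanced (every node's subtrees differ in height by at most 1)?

Tree (level-order array): [5, None, 7, None, 19, None, 24, None, 35, None, 41, None, 44, None, 46]
Definition: a tree is height-balanced if, at every node, |h(left) - h(right)| <= 1 (empty subtree has height -1).
Bottom-up per-node check:
  node 46: h_left=-1, h_right=-1, diff=0 [OK], height=0
  node 44: h_left=-1, h_right=0, diff=1 [OK], height=1
  node 41: h_left=-1, h_right=1, diff=2 [FAIL (|-1-1|=2 > 1)], height=2
  node 35: h_left=-1, h_right=2, diff=3 [FAIL (|-1-2|=3 > 1)], height=3
  node 24: h_left=-1, h_right=3, diff=4 [FAIL (|-1-3|=4 > 1)], height=4
  node 19: h_left=-1, h_right=4, diff=5 [FAIL (|-1-4|=5 > 1)], height=5
  node 7: h_left=-1, h_right=5, diff=6 [FAIL (|-1-5|=6 > 1)], height=6
  node 5: h_left=-1, h_right=6, diff=7 [FAIL (|-1-6|=7 > 1)], height=7
Node 41 violates the condition: |-1 - 1| = 2 > 1.
Result: Not balanced


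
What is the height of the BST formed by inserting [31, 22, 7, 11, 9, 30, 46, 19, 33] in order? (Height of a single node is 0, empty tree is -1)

Insertion order: [31, 22, 7, 11, 9, 30, 46, 19, 33]
Tree (level-order array): [31, 22, 46, 7, 30, 33, None, None, 11, None, None, None, None, 9, 19]
Compute height bottom-up (empty subtree = -1):
  height(9) = 1 + max(-1, -1) = 0
  height(19) = 1 + max(-1, -1) = 0
  height(11) = 1 + max(0, 0) = 1
  height(7) = 1 + max(-1, 1) = 2
  height(30) = 1 + max(-1, -1) = 0
  height(22) = 1 + max(2, 0) = 3
  height(33) = 1 + max(-1, -1) = 0
  height(46) = 1 + max(0, -1) = 1
  height(31) = 1 + max(3, 1) = 4
Height = 4


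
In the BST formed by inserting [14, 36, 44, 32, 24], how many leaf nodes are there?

Tree built from: [14, 36, 44, 32, 24]
Tree (level-order array): [14, None, 36, 32, 44, 24]
Rule: A leaf has 0 children.
Per-node child counts:
  node 14: 1 child(ren)
  node 36: 2 child(ren)
  node 32: 1 child(ren)
  node 24: 0 child(ren)
  node 44: 0 child(ren)
Matching nodes: [24, 44]
Count of leaf nodes: 2


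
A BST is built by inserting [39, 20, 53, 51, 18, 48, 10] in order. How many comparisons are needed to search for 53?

Search path for 53: 39 -> 53
Found: True
Comparisons: 2


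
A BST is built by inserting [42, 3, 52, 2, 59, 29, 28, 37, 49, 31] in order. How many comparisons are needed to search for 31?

Search path for 31: 42 -> 3 -> 29 -> 37 -> 31
Found: True
Comparisons: 5


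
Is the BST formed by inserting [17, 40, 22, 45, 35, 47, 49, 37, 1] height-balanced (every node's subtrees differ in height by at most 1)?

Tree (level-order array): [17, 1, 40, None, None, 22, 45, None, 35, None, 47, None, 37, None, 49]
Definition: a tree is height-balanced if, at every node, |h(left) - h(right)| <= 1 (empty subtree has height -1).
Bottom-up per-node check:
  node 1: h_left=-1, h_right=-1, diff=0 [OK], height=0
  node 37: h_left=-1, h_right=-1, diff=0 [OK], height=0
  node 35: h_left=-1, h_right=0, diff=1 [OK], height=1
  node 22: h_left=-1, h_right=1, diff=2 [FAIL (|-1-1|=2 > 1)], height=2
  node 49: h_left=-1, h_right=-1, diff=0 [OK], height=0
  node 47: h_left=-1, h_right=0, diff=1 [OK], height=1
  node 45: h_left=-1, h_right=1, diff=2 [FAIL (|-1-1|=2 > 1)], height=2
  node 40: h_left=2, h_right=2, diff=0 [OK], height=3
  node 17: h_left=0, h_right=3, diff=3 [FAIL (|0-3|=3 > 1)], height=4
Node 22 violates the condition: |-1 - 1| = 2 > 1.
Result: Not balanced


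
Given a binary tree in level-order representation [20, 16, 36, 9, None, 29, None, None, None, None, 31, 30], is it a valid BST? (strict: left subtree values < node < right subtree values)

Level-order array: [20, 16, 36, 9, None, 29, None, None, None, None, 31, 30]
Validate using subtree bounds (lo, hi): at each node, require lo < value < hi,
then recurse left with hi=value and right with lo=value.
Preorder trace (stopping at first violation):
  at node 20 with bounds (-inf, +inf): OK
  at node 16 with bounds (-inf, 20): OK
  at node 9 with bounds (-inf, 16): OK
  at node 36 with bounds (20, +inf): OK
  at node 29 with bounds (20, 36): OK
  at node 31 with bounds (29, 36): OK
  at node 30 with bounds (29, 31): OK
No violation found at any node.
Result: Valid BST


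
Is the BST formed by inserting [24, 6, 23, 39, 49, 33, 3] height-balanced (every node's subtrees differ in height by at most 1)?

Tree (level-order array): [24, 6, 39, 3, 23, 33, 49]
Definition: a tree is height-balanced if, at every node, |h(left) - h(right)| <= 1 (empty subtree has height -1).
Bottom-up per-node check:
  node 3: h_left=-1, h_right=-1, diff=0 [OK], height=0
  node 23: h_left=-1, h_right=-1, diff=0 [OK], height=0
  node 6: h_left=0, h_right=0, diff=0 [OK], height=1
  node 33: h_left=-1, h_right=-1, diff=0 [OK], height=0
  node 49: h_left=-1, h_right=-1, diff=0 [OK], height=0
  node 39: h_left=0, h_right=0, diff=0 [OK], height=1
  node 24: h_left=1, h_right=1, diff=0 [OK], height=2
All nodes satisfy the balance condition.
Result: Balanced


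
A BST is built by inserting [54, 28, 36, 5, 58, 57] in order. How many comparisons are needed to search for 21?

Search path for 21: 54 -> 28 -> 5
Found: False
Comparisons: 3


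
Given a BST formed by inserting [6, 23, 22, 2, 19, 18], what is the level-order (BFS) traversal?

Tree insertion order: [6, 23, 22, 2, 19, 18]
Tree (level-order array): [6, 2, 23, None, None, 22, None, 19, None, 18]
BFS from the root, enqueuing left then right child of each popped node:
  queue [6] -> pop 6, enqueue [2, 23], visited so far: [6]
  queue [2, 23] -> pop 2, enqueue [none], visited so far: [6, 2]
  queue [23] -> pop 23, enqueue [22], visited so far: [6, 2, 23]
  queue [22] -> pop 22, enqueue [19], visited so far: [6, 2, 23, 22]
  queue [19] -> pop 19, enqueue [18], visited so far: [6, 2, 23, 22, 19]
  queue [18] -> pop 18, enqueue [none], visited so far: [6, 2, 23, 22, 19, 18]
Result: [6, 2, 23, 22, 19, 18]


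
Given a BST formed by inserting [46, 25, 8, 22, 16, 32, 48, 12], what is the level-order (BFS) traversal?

Tree insertion order: [46, 25, 8, 22, 16, 32, 48, 12]
Tree (level-order array): [46, 25, 48, 8, 32, None, None, None, 22, None, None, 16, None, 12]
BFS from the root, enqueuing left then right child of each popped node:
  queue [46] -> pop 46, enqueue [25, 48], visited so far: [46]
  queue [25, 48] -> pop 25, enqueue [8, 32], visited so far: [46, 25]
  queue [48, 8, 32] -> pop 48, enqueue [none], visited so far: [46, 25, 48]
  queue [8, 32] -> pop 8, enqueue [22], visited so far: [46, 25, 48, 8]
  queue [32, 22] -> pop 32, enqueue [none], visited so far: [46, 25, 48, 8, 32]
  queue [22] -> pop 22, enqueue [16], visited so far: [46, 25, 48, 8, 32, 22]
  queue [16] -> pop 16, enqueue [12], visited so far: [46, 25, 48, 8, 32, 22, 16]
  queue [12] -> pop 12, enqueue [none], visited so far: [46, 25, 48, 8, 32, 22, 16, 12]
Result: [46, 25, 48, 8, 32, 22, 16, 12]


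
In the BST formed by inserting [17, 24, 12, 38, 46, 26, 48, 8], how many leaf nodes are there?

Tree built from: [17, 24, 12, 38, 46, 26, 48, 8]
Tree (level-order array): [17, 12, 24, 8, None, None, 38, None, None, 26, 46, None, None, None, 48]
Rule: A leaf has 0 children.
Per-node child counts:
  node 17: 2 child(ren)
  node 12: 1 child(ren)
  node 8: 0 child(ren)
  node 24: 1 child(ren)
  node 38: 2 child(ren)
  node 26: 0 child(ren)
  node 46: 1 child(ren)
  node 48: 0 child(ren)
Matching nodes: [8, 26, 48]
Count of leaf nodes: 3


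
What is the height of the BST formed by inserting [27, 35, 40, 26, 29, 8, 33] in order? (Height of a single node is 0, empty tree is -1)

Insertion order: [27, 35, 40, 26, 29, 8, 33]
Tree (level-order array): [27, 26, 35, 8, None, 29, 40, None, None, None, 33]
Compute height bottom-up (empty subtree = -1):
  height(8) = 1 + max(-1, -1) = 0
  height(26) = 1 + max(0, -1) = 1
  height(33) = 1 + max(-1, -1) = 0
  height(29) = 1 + max(-1, 0) = 1
  height(40) = 1 + max(-1, -1) = 0
  height(35) = 1 + max(1, 0) = 2
  height(27) = 1 + max(1, 2) = 3
Height = 3


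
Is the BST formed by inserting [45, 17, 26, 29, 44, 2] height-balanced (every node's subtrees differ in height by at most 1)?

Tree (level-order array): [45, 17, None, 2, 26, None, None, None, 29, None, 44]
Definition: a tree is height-balanced if, at every node, |h(left) - h(right)| <= 1 (empty subtree has height -1).
Bottom-up per-node check:
  node 2: h_left=-1, h_right=-1, diff=0 [OK], height=0
  node 44: h_left=-1, h_right=-1, diff=0 [OK], height=0
  node 29: h_left=-1, h_right=0, diff=1 [OK], height=1
  node 26: h_left=-1, h_right=1, diff=2 [FAIL (|-1-1|=2 > 1)], height=2
  node 17: h_left=0, h_right=2, diff=2 [FAIL (|0-2|=2 > 1)], height=3
  node 45: h_left=3, h_right=-1, diff=4 [FAIL (|3--1|=4 > 1)], height=4
Node 26 violates the condition: |-1 - 1| = 2 > 1.
Result: Not balanced


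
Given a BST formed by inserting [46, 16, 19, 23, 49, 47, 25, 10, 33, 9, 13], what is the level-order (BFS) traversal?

Tree insertion order: [46, 16, 19, 23, 49, 47, 25, 10, 33, 9, 13]
Tree (level-order array): [46, 16, 49, 10, 19, 47, None, 9, 13, None, 23, None, None, None, None, None, None, None, 25, None, 33]
BFS from the root, enqueuing left then right child of each popped node:
  queue [46] -> pop 46, enqueue [16, 49], visited so far: [46]
  queue [16, 49] -> pop 16, enqueue [10, 19], visited so far: [46, 16]
  queue [49, 10, 19] -> pop 49, enqueue [47], visited so far: [46, 16, 49]
  queue [10, 19, 47] -> pop 10, enqueue [9, 13], visited so far: [46, 16, 49, 10]
  queue [19, 47, 9, 13] -> pop 19, enqueue [23], visited so far: [46, 16, 49, 10, 19]
  queue [47, 9, 13, 23] -> pop 47, enqueue [none], visited so far: [46, 16, 49, 10, 19, 47]
  queue [9, 13, 23] -> pop 9, enqueue [none], visited so far: [46, 16, 49, 10, 19, 47, 9]
  queue [13, 23] -> pop 13, enqueue [none], visited so far: [46, 16, 49, 10, 19, 47, 9, 13]
  queue [23] -> pop 23, enqueue [25], visited so far: [46, 16, 49, 10, 19, 47, 9, 13, 23]
  queue [25] -> pop 25, enqueue [33], visited so far: [46, 16, 49, 10, 19, 47, 9, 13, 23, 25]
  queue [33] -> pop 33, enqueue [none], visited so far: [46, 16, 49, 10, 19, 47, 9, 13, 23, 25, 33]
Result: [46, 16, 49, 10, 19, 47, 9, 13, 23, 25, 33]


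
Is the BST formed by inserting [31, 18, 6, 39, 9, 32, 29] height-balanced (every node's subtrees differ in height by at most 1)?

Tree (level-order array): [31, 18, 39, 6, 29, 32, None, None, 9]
Definition: a tree is height-balanced if, at every node, |h(left) - h(right)| <= 1 (empty subtree has height -1).
Bottom-up per-node check:
  node 9: h_left=-1, h_right=-1, diff=0 [OK], height=0
  node 6: h_left=-1, h_right=0, diff=1 [OK], height=1
  node 29: h_left=-1, h_right=-1, diff=0 [OK], height=0
  node 18: h_left=1, h_right=0, diff=1 [OK], height=2
  node 32: h_left=-1, h_right=-1, diff=0 [OK], height=0
  node 39: h_left=0, h_right=-1, diff=1 [OK], height=1
  node 31: h_left=2, h_right=1, diff=1 [OK], height=3
All nodes satisfy the balance condition.
Result: Balanced


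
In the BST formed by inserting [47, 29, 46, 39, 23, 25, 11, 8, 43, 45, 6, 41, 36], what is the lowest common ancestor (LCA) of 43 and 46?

Tree insertion order: [47, 29, 46, 39, 23, 25, 11, 8, 43, 45, 6, 41, 36]
Tree (level-order array): [47, 29, None, 23, 46, 11, 25, 39, None, 8, None, None, None, 36, 43, 6, None, None, None, 41, 45]
In a BST, the LCA of p=43, q=46 is the first node v on the
root-to-leaf path with p <= v <= q (go left if both < v, right if both > v).
Walk from root:
  at 47: both 43 and 46 < 47, go left
  at 29: both 43 and 46 > 29, go right
  at 46: 43 <= 46 <= 46, this is the LCA
LCA = 46
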